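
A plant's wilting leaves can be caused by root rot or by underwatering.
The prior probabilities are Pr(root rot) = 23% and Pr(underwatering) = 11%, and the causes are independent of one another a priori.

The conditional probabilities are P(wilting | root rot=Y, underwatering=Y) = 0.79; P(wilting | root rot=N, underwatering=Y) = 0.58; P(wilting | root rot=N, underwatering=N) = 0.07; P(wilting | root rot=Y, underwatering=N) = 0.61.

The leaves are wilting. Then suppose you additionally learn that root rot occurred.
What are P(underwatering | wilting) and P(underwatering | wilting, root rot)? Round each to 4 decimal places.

P(underwatering | wilting) ≈ 0.2856; P(underwatering | wilting, root rot) ≈ 0.1380

For the numerator, keep only underwatering=true terms: 0.049126 + 0.019987 = 0.069113
Denominator P(wilting): 0.07×0.77×0.89 + 0.58×0.77×0.11 + 0.61×0.23×0.89 + 0.79×0.23×0.11 = 0.241951
P(underwatering | wilting) = 0.069113/0.241951 ≈ 0.2856

Now condition on the additional information:
Enumerate both values of underwatering and weight by the priors:
  P(wilting | root rot) = 0.61×0.89 + 0.79×0.11
        = 0.542900 + 0.086900 = 0.629800
Keeping only the underwatering-present terms gives 0.086900, so
  P(underwatering | wilting, root rot) = 0.086900 / 0.629800 ≈ 0.1380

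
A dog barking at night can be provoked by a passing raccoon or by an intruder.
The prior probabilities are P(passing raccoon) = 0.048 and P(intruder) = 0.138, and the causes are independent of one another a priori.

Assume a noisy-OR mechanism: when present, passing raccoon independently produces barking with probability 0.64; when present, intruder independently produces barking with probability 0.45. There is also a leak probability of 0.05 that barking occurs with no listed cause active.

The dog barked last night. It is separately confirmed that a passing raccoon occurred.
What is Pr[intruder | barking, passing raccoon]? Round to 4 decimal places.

Under noisy-OR, P(barking | causes) = 1 − (1−0.05)·∏(1−qᵢ) over the active causes.
Sum P(barking|·) weighted by the priors over both values of intruder:
  P(barking | passing raccoon) = 0.658·0.862 + 0.8119·0.138
        = 0.567196 + 0.112042 = 0.679238
Configurations with intruder contribute 0.112042, so
  P(intruder | barking, passing raccoon) = 0.112042 / 0.679238 ≈ 0.1650

Pr[intruder | barking, passing raccoon] ≈ 0.1650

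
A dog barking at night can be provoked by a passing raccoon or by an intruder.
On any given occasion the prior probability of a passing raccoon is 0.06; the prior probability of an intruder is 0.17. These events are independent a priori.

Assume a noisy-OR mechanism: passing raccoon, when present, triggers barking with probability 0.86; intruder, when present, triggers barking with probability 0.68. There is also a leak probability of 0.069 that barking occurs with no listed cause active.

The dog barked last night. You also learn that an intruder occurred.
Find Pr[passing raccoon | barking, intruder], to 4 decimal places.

Under noisy-OR, P(barking | causes) = 1 − (1−0.069)·∏(1−qᵢ) over the active causes.
For the numerator, keep only passing raccoon=true terms: 0.958291·0.06 = 0.057497
Normalizer over all consistent configurations: 0.70208·0.94 + 0.958291·0.06 = 0.717452
Posterior = 0.057497 / 0.717452 ≈ 0.0801

Pr[passing raccoon | barking, intruder] ≈ 0.0801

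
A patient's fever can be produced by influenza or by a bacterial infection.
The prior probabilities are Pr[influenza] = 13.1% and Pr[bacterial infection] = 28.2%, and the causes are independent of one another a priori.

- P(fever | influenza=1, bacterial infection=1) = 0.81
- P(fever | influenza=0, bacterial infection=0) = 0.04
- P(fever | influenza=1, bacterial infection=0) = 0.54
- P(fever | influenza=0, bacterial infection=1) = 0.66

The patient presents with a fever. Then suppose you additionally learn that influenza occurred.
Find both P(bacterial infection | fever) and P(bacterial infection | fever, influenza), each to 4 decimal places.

P(bacterial infection | fever) ≈ 0.7167; P(bacterial infection | fever, influenza) ≈ 0.3707

P(fever) = 0.04*0.869*0.718 + 0.66*0.869*0.282 + 0.54*0.131*0.718 + 0.81*0.131*0.282 = 0.024958 + 0.161738 + 0.050791 + 0.029923 = 0.267410
Restricting to configurations with bacterial infection present: 0.161738 + 0.029923 = 0.191661.
Hence the posterior is 0.191661/0.267410 ≈ 0.7167.

Now condition on the additional information:
For the numerator, keep only bacterial infection=true terms: 0.81×0.282 = 0.228420
The normalizing constant is 0.54×0.718 + 0.81×0.282 = 0.616140
P(bacterial infection | fever, influenza) = 0.228420/0.616140 ≈ 0.3707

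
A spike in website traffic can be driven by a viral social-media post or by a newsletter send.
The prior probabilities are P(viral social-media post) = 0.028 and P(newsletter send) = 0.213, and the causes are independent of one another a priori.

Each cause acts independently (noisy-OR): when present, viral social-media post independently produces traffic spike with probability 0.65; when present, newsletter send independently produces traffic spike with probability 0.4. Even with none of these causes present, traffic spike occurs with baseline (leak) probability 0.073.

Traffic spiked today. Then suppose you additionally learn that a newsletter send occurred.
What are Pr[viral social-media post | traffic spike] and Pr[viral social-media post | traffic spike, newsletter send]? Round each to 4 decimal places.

Under noisy-OR, P(traffic spike | causes) = 1 − (1−0.073)·∏(1−qᵢ) over the active causes.
Weight on viral social-media post=true, given the evidence: 0.014886 + 0.004803 = 0.019689
Denominator P(traffic spike): 0.073×0.972×0.787 + 0.4438×0.972×0.213 + 0.67555×0.028×0.787 + 0.80533×0.028×0.213 = 0.167414
P(viral social-media post | traffic spike) = 0.019689/0.167414 ≈ 0.1176

Now condition on the additional information:
Enumerate both values of viral social-media post and weight by the priors:
  P(traffic spike | newsletter send) = 0.4438·0.972 + 0.80533·0.028
        = 0.431374 + 0.022549 = 0.453923
Configurations with viral social-media post contribute 0.022549, so
  P(viral social-media post | traffic spike, newsletter send) = 0.022549 / 0.453923 ≈ 0.0497
This is intercausal reasoning (explaining away): once newsletter send accounts for the traffic spike, viral social-media post becomes less likely.

Pr[viral social-media post | traffic spike] ≈ 0.1176; Pr[viral social-media post | traffic spike, newsletter send] ≈ 0.0497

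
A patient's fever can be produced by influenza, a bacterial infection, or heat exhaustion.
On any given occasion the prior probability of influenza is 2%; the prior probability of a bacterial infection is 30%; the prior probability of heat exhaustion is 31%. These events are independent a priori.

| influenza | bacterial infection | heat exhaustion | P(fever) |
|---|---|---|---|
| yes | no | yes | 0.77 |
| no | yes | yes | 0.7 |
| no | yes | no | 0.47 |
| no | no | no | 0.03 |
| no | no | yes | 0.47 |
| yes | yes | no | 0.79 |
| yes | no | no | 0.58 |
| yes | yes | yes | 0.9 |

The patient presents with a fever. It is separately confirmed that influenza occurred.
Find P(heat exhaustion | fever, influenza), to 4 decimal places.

P(heat exhaustion | fever, influenza) ≈ 0.3611

Numerator (weight on configurations with heat exhaustion): 0.167090 + 0.083700 = 0.250790
Denominator P(fever | influenza): 0.58·0.7·0.69 + 0.77·0.7·0.31 + 0.79·0.3·0.69 + 0.9·0.3·0.31 = 0.694460
P(heat exhaustion | fever, influenza) = 0.250790/0.694460 ≈ 0.3611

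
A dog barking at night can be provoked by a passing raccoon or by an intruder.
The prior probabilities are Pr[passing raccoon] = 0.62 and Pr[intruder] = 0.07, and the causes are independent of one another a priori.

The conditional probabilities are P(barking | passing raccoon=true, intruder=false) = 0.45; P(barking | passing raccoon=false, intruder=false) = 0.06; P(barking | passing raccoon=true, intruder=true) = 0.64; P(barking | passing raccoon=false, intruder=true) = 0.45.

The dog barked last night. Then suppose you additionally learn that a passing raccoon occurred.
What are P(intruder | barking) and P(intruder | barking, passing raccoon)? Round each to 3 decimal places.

P(intruder | barking) ≈ 0.124; P(intruder | barking, passing raccoon) ≈ 0.097

By total probability over the 4 (passing raccoon, intruder) configurations:
  P(barking) = 0.06×0.38×0.93 + 0.45×0.38×0.07 + 0.45×0.62×0.93 + 0.64×0.62×0.07
        = 0.021204 + 0.011970 + 0.259470 + 0.027776 = 0.320420
The terms with intruder present sum to 0.039746, so
  P(intruder | barking) = 0.039746 / 0.320420 ≈ 0.124

Now condition on the additional information:
By total probability over both values of intruder:
  P(barking | passing raccoon) = 0.45*0.93 + 0.64*0.07
        = 0.418500 + 0.044800 = 0.463300
The terms with intruder present sum to 0.044800, so
  P(intruder | barking, passing raccoon) = 0.044800 / 0.463300 ≈ 0.097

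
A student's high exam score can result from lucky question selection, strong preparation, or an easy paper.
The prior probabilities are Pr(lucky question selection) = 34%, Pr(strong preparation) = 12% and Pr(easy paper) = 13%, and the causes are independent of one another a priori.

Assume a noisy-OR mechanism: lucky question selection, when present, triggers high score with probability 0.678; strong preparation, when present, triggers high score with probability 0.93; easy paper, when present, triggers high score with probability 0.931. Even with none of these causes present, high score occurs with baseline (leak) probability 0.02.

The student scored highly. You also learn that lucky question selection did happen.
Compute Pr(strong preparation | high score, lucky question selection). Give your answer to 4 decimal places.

Under noisy-OR, P(high score | causes) = 1 − (1−0.02)·∏(1−qᵢ) over the active causes.
P(high score | lucky question selection) = 0.68444·0.88·0.87 + 0.978226·0.88·0.13 + 0.977911·0.12·0.87 + 0.998476·0.12·0.13 = 0.524007 + 0.111909 + 0.102094 + 0.015576 = 0.753586
Restricting to configurations with strong preparation present: 0.102094 + 0.015576 = 0.117670.
So P(strong preparation | high score, lucky question selection) = 0.117670/0.753586 ≈ 0.1561.

Pr(strong preparation | high score, lucky question selection) ≈ 0.1561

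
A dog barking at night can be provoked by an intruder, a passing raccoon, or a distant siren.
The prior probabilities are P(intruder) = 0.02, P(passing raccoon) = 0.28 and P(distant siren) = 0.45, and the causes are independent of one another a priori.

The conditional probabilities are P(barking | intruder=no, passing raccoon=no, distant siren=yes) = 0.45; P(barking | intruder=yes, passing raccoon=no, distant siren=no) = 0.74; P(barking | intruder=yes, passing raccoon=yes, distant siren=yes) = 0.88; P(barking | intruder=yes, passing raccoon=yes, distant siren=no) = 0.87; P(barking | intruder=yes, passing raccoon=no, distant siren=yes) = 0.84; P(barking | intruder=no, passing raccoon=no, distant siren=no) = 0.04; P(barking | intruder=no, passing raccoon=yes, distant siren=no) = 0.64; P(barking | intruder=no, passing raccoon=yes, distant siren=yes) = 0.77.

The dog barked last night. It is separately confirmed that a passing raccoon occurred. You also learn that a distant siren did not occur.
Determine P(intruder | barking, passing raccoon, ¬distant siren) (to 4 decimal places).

P(barking | passing raccoon, ¬distant siren) = 0.64×0.98 + 0.87×0.02 = 0.627200 + 0.017400 = 0.644600
Of this, 0.017400 comes from 0.87×0.02 (the intruder=true cases).
P(intruder | barking, passing raccoon, ¬distant siren) = 0.017400 / 0.644600 ≈ 0.0270

P(intruder | barking, passing raccoon, ¬distant siren) ≈ 0.0270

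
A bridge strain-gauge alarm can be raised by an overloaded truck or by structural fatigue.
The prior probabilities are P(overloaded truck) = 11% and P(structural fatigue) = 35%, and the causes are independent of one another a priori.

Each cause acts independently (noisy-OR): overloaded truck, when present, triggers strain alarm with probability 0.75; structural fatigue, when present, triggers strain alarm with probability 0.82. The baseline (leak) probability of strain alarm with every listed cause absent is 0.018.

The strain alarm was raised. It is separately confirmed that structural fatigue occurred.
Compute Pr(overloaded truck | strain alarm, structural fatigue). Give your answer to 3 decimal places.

Under noisy-OR, P(strain alarm | causes) = 1 − (1−0.018)·∏(1−qᵢ) over the active causes.
For the numerator, keep only overloaded truck=true terms: 0.95581·0.11 = 0.105139
Normalizer over all consistent configurations: 0.82324·0.89 + 0.95581·0.11 = 0.837823
P(overloaded truck | strain alarm, structural fatigue) = 0.105139/0.837823 ≈ 0.125

Pr(overloaded truck | strain alarm, structural fatigue) ≈ 0.125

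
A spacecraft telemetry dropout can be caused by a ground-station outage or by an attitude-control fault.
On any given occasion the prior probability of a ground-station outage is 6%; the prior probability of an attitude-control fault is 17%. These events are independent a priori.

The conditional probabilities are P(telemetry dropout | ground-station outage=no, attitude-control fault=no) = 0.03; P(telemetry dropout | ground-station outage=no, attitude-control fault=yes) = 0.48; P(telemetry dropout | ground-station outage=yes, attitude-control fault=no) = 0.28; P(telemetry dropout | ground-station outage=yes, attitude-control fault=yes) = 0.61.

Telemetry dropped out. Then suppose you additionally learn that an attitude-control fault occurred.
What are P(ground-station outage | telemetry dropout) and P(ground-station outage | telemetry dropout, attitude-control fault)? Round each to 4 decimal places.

P(ground-station outage | telemetry dropout) ≈ 0.1677; P(ground-station outage | telemetry dropout, attitude-control fault) ≈ 0.0750

P(telemetry dropout) = 0.03*0.94*0.83 + 0.48*0.94*0.17 + 0.28*0.06*0.83 + 0.61*0.06*0.17 = 0.023406 + 0.076704 + 0.013944 + 0.006222 = 0.120276
The ground-station outage-present share is 0.013944 + 0.006222 = 0.020166.
Hence the posterior is 0.020166/0.120276 ≈ 0.1677.

Now condition on the additional information:
Enumerate both values of ground-station outage and weight by the priors:
  P(telemetry dropout | attitude-control fault) = 0.48·0.94 + 0.61·0.06
        = 0.451200 + 0.036600 = 0.487800
Configurations with ground-station outage contribute 0.036600, so
  P(ground-station outage | telemetry dropout, attitude-control fault) = 0.036600 / 0.487800 ≈ 0.0750
— attitude-control fault explains away the evidence for ground-station outage.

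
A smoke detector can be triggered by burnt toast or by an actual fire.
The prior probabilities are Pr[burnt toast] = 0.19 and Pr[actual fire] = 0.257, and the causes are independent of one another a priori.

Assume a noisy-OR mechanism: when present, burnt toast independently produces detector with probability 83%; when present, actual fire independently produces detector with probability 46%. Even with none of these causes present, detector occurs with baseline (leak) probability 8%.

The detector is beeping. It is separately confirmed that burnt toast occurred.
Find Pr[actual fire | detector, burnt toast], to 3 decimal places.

Under noisy-OR, P(detector | causes) = 1 − (1−0.08)·∏(1−qᵢ) over the active causes.
For the numerator, keep only actual fire=true terms: 0.915544×0.257 = 0.235295
Normalizer over all consistent configurations: 0.8436×0.743 + 0.915544×0.257 = 0.862090
Posterior = 0.235295 / 0.862090 ≈ 0.273

Pr[actual fire | detector, burnt toast] ≈ 0.273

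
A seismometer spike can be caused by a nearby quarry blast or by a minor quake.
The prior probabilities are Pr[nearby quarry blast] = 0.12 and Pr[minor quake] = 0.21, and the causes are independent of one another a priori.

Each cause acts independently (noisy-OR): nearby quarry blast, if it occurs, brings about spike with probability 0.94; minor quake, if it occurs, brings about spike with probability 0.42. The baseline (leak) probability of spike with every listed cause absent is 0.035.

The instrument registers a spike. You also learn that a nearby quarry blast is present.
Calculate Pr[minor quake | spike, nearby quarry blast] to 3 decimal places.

Pr[minor quake | spike, nearby quarry blast] ≈ 0.214

Under noisy-OR, P(spike | causes) = 1 − (1−0.035)·∏(1−qᵢ) over the active causes.
P(spike | nearby quarry blast) = 0.9421·0.79 + 0.966418·0.21 = 0.744259 + 0.202948 = 0.947207
Restricting to configurations with minor quake present: 0.966418·0.21 = 0.202948.
P(minor quake | spike, nearby quarry blast) = 0.202948 / 0.947207 ≈ 0.214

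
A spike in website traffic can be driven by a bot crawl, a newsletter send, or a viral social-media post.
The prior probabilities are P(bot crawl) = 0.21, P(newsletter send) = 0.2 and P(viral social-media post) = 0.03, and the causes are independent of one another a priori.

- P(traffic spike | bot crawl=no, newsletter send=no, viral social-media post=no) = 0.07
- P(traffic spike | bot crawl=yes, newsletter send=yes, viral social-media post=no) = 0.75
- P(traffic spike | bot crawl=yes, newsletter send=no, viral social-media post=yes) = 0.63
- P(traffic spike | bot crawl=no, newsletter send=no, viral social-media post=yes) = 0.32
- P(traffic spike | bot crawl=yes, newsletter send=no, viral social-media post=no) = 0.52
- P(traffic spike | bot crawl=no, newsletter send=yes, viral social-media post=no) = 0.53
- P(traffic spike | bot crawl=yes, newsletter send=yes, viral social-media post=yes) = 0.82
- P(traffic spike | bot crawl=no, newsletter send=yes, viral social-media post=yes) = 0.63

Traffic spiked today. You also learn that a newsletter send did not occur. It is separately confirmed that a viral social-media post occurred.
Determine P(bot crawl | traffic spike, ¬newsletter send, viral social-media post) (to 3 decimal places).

Weight on bot crawl=true, given the evidence: 0.63×0.21 = 0.132300
The normalizing constant is 0.32×0.79 + 0.63×0.21 = 0.385100
Posterior = 0.132300 / 0.385100 ≈ 0.344

P(bot crawl | traffic spike, ¬newsletter send, viral social-media post) ≈ 0.344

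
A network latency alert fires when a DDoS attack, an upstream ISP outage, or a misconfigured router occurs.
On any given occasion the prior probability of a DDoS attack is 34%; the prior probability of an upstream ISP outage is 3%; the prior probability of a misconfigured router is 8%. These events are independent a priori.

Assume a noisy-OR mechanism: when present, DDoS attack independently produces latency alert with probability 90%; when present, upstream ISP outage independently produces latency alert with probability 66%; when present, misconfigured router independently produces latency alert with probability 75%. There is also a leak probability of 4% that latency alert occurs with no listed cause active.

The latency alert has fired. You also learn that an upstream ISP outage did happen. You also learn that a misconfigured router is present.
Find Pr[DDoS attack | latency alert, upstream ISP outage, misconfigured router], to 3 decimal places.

Under noisy-OR, P(latency alert | causes) = 1 − (1−0.04)·∏(1−qᵢ) over the active causes.
P(latency alert | upstream ISP outage, misconfigured router) = 0.9184·0.66 + 0.99184·0.34 = 0.606144 + 0.337226 = 0.943370
Of this, 0.337226 comes from 0.99184·0.34 (the DDoS attack=true cases).
Hence the posterior is 0.337226/0.943370 ≈ 0.357.

Pr[DDoS attack | latency alert, upstream ISP outage, misconfigured router] ≈ 0.357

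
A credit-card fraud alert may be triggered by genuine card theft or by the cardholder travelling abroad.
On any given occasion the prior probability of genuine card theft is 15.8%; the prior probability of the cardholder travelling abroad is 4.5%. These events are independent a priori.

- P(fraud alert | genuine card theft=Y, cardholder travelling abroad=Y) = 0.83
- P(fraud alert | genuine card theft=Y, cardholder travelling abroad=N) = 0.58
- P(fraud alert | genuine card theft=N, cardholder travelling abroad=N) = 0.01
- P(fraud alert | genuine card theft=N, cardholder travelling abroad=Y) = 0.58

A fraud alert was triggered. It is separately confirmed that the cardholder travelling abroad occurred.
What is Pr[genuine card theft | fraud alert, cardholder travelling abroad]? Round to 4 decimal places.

By total probability over both values of genuine card theft:
  P(fraud alert | cardholder travelling abroad) = 0.58*0.842 + 0.83*0.158
        = 0.488360 + 0.131140 = 0.619500
Keeping only the genuine card theft-present terms gives 0.131140, so
  P(genuine card theft | fraud alert, cardholder travelling abroad) = 0.131140 / 0.619500 ≈ 0.2117

Pr[genuine card theft | fraud alert, cardholder travelling abroad] ≈ 0.2117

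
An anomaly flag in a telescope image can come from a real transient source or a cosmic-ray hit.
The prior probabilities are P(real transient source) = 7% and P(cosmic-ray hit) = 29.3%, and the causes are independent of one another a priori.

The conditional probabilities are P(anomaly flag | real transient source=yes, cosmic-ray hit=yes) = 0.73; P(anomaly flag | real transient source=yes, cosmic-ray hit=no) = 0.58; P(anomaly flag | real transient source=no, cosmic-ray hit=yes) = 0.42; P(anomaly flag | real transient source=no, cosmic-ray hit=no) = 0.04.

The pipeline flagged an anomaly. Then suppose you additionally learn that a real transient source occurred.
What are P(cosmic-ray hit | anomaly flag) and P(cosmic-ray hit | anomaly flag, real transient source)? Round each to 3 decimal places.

P(cosmic-ray hit | anomaly flag) ≈ 0.702; P(cosmic-ray hit | anomaly flag, real transient source) ≈ 0.343

P(anomaly flag) = 0.04*0.93*0.707 + 0.42*0.93*0.293 + 0.58*0.07*0.707 + 0.73*0.07*0.293 = 0.026300 + 0.114446 + 0.028704 + 0.014972 = 0.184422
The cosmic-ray hit-present share is 0.114446 + 0.014972 = 0.129418.
So P(cosmic-ray hit | anomaly flag) = 0.129418/0.184422 ≈ 0.702.

With the extra evidence:
Weight on cosmic-ray hit=true, given the evidence: 0.73*0.293 = 0.213890
Normalizer over all consistent configurations: 0.58*0.707 + 0.73*0.293 = 0.623950
P(cosmic-ray hit | anomaly flag, real transient source) = 0.213890/0.623950 ≈ 0.343
Conditioning on real transient source lowers the posterior on cosmic-ray hit: the classic explaining-away effect in a common-effect structure.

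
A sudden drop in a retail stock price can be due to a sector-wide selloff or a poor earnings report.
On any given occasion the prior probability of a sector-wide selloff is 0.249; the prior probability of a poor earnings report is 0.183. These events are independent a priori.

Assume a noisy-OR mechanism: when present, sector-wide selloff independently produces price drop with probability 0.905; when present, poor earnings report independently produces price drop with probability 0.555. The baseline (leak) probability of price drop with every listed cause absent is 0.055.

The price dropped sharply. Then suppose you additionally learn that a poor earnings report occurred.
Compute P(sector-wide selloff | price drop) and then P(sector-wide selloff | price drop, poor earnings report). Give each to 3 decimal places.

Under noisy-OR, P(price drop | causes) = 1 − (1−0.055)·∏(1−qᵢ) over the active causes.
Weight on sector-wide selloff=true, given the evidence: 0.185170 + 0.043747 = 0.228917
Denominator P(price drop): 0.055×0.751×0.817 + 0.579475×0.751×0.183 + 0.910225×0.249×0.817 + 0.96005×0.249×0.183 = 0.342302
Posterior = 0.228917 / 0.342302 ≈ 0.669

With the extra evidence:
Enumerate both values of sector-wide selloff and weight by the priors:
  P(price drop | poor earnings report) = 0.579475·0.751 + 0.96005·0.249
        = 0.435186 + 0.239052 = 0.674238
The terms with sector-wide selloff present sum to 0.239052, so
  P(sector-wide selloff | price drop, poor earnings report) = 0.239052 / 0.674238 ≈ 0.355

P(sector-wide selloff | price drop) ≈ 0.669; P(sector-wide selloff | price drop, poor earnings report) ≈ 0.355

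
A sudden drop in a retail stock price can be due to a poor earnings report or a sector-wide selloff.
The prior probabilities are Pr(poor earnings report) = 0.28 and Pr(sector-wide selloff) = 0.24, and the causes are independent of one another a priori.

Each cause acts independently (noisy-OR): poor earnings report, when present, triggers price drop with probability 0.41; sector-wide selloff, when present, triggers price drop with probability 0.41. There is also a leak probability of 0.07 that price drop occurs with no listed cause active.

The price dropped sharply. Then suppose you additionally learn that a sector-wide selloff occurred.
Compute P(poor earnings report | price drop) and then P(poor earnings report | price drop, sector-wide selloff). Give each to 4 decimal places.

Under noisy-OR, P(price drop | causes) = 1 − (1−0.07)·∏(1−qᵢ) over the active causes.
Numerator (weight on configurations with poor earnings report): 0.096037 + 0.045445 = 0.141482
Denominator P(price drop): 0.07×0.72×0.76 + 0.4513×0.72×0.24 + 0.4513×0.28×0.76 + 0.676267×0.28×0.24 = 0.257771
Posterior = 0.141482 / 0.257771 ≈ 0.5489

Now condition on the additional information:
For the numerator, keep only poor earnings report=true terms: 0.676267·0.28 = 0.189355
Normalizer over all consistent configurations: 0.4513·0.72 + 0.676267·0.28 = 0.514291
P(poor earnings report | price drop, sector-wide selloff) = 0.189355/0.514291 ≈ 0.3682
Conditioning on sector-wide selloff lowers the posterior on poor earnings report: the classic explaining-away effect in a common-effect structure.

P(poor earnings report | price drop) ≈ 0.5489; P(poor earnings report | price drop, sector-wide selloff) ≈ 0.3682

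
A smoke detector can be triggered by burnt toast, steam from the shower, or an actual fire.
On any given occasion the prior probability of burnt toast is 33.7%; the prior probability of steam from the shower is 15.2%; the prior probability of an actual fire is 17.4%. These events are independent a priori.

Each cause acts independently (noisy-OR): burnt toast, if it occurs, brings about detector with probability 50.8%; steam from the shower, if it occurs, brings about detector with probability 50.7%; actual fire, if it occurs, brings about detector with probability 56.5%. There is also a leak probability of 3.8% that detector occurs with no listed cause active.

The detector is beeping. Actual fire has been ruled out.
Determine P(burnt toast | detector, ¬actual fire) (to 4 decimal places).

Under noisy-OR, P(detector | causes) = 1 − (1−0.038)·∏(1−qᵢ) over the active causes.
Numerator (weight on configurations with burnt toast): 0.150517 + 0.039271 = 0.189788
The normalizing constant is 0.038×0.663×0.848 + 0.525734×0.663×0.152 + 0.526696×0.337×0.848 + 0.766661×0.337×0.152 = 0.264134
Posterior = 0.189788 / 0.264134 ≈ 0.7185

P(burnt toast | detector, ¬actual fire) ≈ 0.7185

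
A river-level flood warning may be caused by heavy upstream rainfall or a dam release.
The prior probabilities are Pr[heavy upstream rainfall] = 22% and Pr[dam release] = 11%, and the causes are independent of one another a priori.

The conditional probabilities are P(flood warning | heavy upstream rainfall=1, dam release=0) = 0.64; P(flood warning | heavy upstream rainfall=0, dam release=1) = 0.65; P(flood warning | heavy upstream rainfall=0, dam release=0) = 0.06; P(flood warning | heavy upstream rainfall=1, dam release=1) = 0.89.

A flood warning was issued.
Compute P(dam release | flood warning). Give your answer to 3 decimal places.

P(dam release | flood warning) ≈ 0.316

Numerator (weight on configurations with dam release): 0.055770 + 0.021538 = 0.077308
The normalizing constant is 0.06×0.78×0.89 + 0.65×0.78×0.11 + 0.64×0.22×0.89 + 0.89×0.22×0.11 = 0.244272
Posterior = 0.077308 / 0.244272 ≈ 0.316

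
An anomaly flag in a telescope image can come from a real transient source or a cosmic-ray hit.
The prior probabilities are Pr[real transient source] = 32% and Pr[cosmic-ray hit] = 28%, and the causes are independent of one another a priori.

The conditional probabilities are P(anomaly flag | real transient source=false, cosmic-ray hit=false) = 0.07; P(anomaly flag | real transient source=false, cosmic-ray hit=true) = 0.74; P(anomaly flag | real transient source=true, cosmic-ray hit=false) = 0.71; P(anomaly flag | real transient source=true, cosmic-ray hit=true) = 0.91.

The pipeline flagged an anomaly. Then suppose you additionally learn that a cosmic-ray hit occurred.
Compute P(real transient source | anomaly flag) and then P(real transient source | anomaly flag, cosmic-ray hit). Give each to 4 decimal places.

Numerator (weight on configurations with real transient source): 0.163584 + 0.081536 = 0.245120
Normalizer over all consistent configurations: 0.07·0.68·0.72 + 0.74·0.68·0.28 + 0.71·0.32·0.72 + 0.91·0.32·0.28 = 0.420288
P(real transient source | anomaly flag) = 0.245120/0.420288 ≈ 0.5832

Now also conditioning on cosmic-ray hit=true:
Sum P(anomaly flag|·) weighted by the priors over both values of real transient source:
  P(anomaly flag | cosmic-ray hit) = 0.74×0.68 + 0.91×0.32
        = 0.503200 + 0.291200 = 0.794400
Keeping only the real transient source-present terms gives 0.291200, so
  P(real transient source | anomaly flag, cosmic-ray hit) = 0.291200 / 0.794400 ≈ 0.3666
This is intercausal reasoning (explaining away): once cosmic-ray hit accounts for the anomaly flag, real transient source becomes less likely.

P(real transient source | anomaly flag) ≈ 0.5832; P(real transient source | anomaly flag, cosmic-ray hit) ≈ 0.3666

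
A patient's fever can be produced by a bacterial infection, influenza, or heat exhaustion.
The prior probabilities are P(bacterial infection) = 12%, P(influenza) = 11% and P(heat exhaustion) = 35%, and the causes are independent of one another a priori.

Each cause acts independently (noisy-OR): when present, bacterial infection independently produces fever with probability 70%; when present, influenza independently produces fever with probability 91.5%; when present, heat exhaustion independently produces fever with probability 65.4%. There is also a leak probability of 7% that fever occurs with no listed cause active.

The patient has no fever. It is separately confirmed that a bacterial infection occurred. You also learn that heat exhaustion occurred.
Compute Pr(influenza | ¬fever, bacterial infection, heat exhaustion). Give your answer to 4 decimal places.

Pr(influenza | ¬fever, bacterial infection, heat exhaustion) ≈ 0.0104

Under noisy-OR, P(fever | causes) = 1 − (1−0.07)·∏(1−qᵢ) over the active causes.
P(¬fever | bacterial infection, heat exhaustion) = 0.096534×0.89 + 0.008205×0.11 = 0.085915 + 0.000903 = 0.086818
Of this, 0.000903 comes from 0.008205×0.11 (the influenza=true cases).
P(influenza | ¬fever, bacterial infection, heat exhaustion) = 0.000903 / 0.086818 ≈ 0.0104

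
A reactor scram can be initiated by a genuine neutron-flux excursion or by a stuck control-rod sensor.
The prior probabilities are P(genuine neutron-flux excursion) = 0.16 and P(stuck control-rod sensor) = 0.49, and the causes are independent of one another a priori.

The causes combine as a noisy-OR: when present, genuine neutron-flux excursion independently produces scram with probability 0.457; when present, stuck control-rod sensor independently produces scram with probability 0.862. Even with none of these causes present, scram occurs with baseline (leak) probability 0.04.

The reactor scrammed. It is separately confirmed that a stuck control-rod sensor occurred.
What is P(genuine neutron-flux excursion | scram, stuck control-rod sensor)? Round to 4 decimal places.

Under noisy-OR, P(scram | causes) = 1 − (1−0.04)·∏(1−qᵢ) over the active causes.
By total probability over both values of genuine neutron-flux excursion:
  P(scram | stuck control-rod sensor) = 0.86752·0.84 + 0.928063·0.16
        = 0.728717 + 0.148490 = 0.877207
Configurations with genuine neutron-flux excursion contribute 0.148490, so
  P(genuine neutron-flux excursion | scram, stuck control-rod sensor) = 0.148490 / 0.877207 ≈ 0.1693

P(genuine neutron-flux excursion | scram, stuck control-rod sensor) ≈ 0.1693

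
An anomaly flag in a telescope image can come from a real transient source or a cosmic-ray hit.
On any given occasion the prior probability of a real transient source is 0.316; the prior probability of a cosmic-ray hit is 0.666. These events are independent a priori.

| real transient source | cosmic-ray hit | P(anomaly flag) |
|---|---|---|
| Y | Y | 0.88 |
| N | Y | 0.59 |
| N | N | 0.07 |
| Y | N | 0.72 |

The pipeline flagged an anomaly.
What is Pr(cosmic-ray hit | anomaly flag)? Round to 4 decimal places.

P(anomaly flag) = 0.07*0.684*0.334 + 0.59*0.684*0.666 + 0.72*0.316*0.334 + 0.88*0.316*0.666 = 0.015992 + 0.268771 + 0.075992 + 0.185201 = 0.545956
Restricting to configurations with cosmic-ray hit present: 0.268771 + 0.185201 = 0.453972.
Hence the posterior is 0.453972/0.545956 ≈ 0.8315.

Pr(cosmic-ray hit | anomaly flag) ≈ 0.8315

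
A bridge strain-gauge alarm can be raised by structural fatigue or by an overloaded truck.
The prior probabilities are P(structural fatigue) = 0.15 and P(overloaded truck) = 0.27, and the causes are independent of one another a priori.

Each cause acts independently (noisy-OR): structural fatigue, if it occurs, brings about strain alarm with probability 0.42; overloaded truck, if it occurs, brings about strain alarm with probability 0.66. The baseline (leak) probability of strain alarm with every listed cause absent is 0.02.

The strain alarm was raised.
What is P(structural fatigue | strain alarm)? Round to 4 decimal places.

Under noisy-OR, P(strain alarm | causes) = 1 − (1−0.02)·∏(1−qᵢ) over the active causes.
For the numerator, keep only structural fatigue=true terms: 0.047260 + 0.032673 = 0.079933
The normalizing constant is 0.02·0.85·0.73 + 0.6668·0.85·0.27 + 0.4316·0.15·0.73 + 0.806744·0.15·0.27 = 0.245374
Posterior = 0.079933 / 0.245374 ≈ 0.3258

P(structural fatigue | strain alarm) ≈ 0.3258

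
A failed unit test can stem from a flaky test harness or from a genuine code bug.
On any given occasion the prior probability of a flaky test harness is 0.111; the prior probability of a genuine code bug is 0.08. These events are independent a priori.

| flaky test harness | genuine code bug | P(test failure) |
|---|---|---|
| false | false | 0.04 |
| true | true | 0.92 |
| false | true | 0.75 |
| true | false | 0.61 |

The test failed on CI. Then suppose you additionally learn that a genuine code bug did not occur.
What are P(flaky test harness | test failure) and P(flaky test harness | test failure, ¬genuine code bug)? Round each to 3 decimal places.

P(flaky test harness | test failure) ≈ 0.450; P(flaky test harness | test failure, ¬genuine code bug) ≈ 0.656

Enumerate the 4 (flaky test harness, genuine code bug) configurations and weight by the priors:
  P(test failure) = 0.04×0.889×0.92 + 0.75×0.889×0.08 + 0.61×0.111×0.92 + 0.92×0.111×0.08
        = 0.032715 + 0.053340 + 0.062293 + 0.008170 = 0.156518
Configurations with flaky test harness contribute 0.070463, so
  P(flaky test harness | test failure) = 0.070463 / 0.156518 ≈ 0.450

With the extra evidence:
By total probability over both values of flaky test harness:
  P(test failure | ¬genuine code bug) = 0.04·0.889 + 0.61·0.111
        = 0.035560 + 0.067710 = 0.103270
The terms with flaky test harness present sum to 0.067710, so
  P(flaky test harness | test failure, ¬genuine code bug) = 0.067710 / 0.103270 ≈ 0.656
Ruling out genuine code bug raises the posterior on flaky test harness — the flip side of explaining away.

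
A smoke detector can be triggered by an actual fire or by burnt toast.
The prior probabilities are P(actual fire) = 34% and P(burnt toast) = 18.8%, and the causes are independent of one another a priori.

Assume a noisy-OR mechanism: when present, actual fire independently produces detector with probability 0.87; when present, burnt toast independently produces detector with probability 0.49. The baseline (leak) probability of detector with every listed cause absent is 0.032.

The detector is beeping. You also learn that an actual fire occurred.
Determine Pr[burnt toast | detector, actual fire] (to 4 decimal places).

Under noisy-OR, P(detector | causes) = 1 − (1−0.032)·∏(1−qᵢ) over the active causes.
Weight on burnt toast=true, given the evidence: 0.935822×0.188 = 0.175935
The normalizing constant is 0.87416×0.812 + 0.935822×0.188 = 0.885753
P(burnt toast | detector, actual fire) = 0.175935/0.885753 ≈ 0.1986

Pr[burnt toast | detector, actual fire] ≈ 0.1986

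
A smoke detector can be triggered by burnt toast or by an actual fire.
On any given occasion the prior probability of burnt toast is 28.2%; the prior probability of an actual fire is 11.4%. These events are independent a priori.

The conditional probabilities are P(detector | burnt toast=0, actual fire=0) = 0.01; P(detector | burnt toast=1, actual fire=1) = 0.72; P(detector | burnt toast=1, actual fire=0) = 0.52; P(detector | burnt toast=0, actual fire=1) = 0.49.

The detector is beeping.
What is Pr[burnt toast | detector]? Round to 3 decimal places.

Enumerate the 4 (burnt toast, actual fire) configurations and weight by the priors:
  P(detector) = 0.01·0.718·0.886 + 0.49·0.718·0.114 + 0.52·0.282·0.886 + 0.72·0.282·0.114
        = 0.006361 + 0.040107 + 0.129923 + 0.023147 = 0.199538
The terms with burnt toast present sum to 0.153070, so
  P(burnt toast | detector) = 0.153070 / 0.199538 ≈ 0.767

Pr[burnt toast | detector] ≈ 0.767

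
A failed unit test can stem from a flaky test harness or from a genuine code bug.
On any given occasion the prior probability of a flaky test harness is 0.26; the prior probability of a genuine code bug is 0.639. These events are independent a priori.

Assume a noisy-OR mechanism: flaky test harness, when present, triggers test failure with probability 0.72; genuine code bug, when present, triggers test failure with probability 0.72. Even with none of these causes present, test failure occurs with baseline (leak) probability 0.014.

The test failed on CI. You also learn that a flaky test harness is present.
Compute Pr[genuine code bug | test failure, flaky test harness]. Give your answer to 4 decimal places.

Under noisy-OR, P(test failure | causes) = 1 − (1−0.014)·∏(1−qᵢ) over the active causes.
Numerator (weight on configurations with genuine code bug): 0.922698×0.639 = 0.589604
The normalizing constant is 0.72392×0.361 + 0.922698×0.639 = 0.850939
Posterior = 0.589604 / 0.850939 ≈ 0.6929

Pr[genuine code bug | test failure, flaky test harness] ≈ 0.6929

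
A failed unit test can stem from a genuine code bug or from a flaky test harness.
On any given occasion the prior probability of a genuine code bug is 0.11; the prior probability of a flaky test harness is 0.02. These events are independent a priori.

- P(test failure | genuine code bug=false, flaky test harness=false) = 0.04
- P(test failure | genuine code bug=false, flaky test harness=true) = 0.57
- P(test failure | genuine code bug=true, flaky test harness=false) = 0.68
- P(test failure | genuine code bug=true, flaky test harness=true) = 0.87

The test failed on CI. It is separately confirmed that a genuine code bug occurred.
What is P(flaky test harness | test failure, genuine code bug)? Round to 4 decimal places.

For the numerator, keep only flaky test harness=true terms: 0.87*0.02 = 0.017400
The normalizing constant is 0.68*0.98 + 0.87*0.02 = 0.683800
P(flaky test harness | test failure, genuine code bug) = 0.017400/0.683800 ≈ 0.0254

P(flaky test harness | test failure, genuine code bug) ≈ 0.0254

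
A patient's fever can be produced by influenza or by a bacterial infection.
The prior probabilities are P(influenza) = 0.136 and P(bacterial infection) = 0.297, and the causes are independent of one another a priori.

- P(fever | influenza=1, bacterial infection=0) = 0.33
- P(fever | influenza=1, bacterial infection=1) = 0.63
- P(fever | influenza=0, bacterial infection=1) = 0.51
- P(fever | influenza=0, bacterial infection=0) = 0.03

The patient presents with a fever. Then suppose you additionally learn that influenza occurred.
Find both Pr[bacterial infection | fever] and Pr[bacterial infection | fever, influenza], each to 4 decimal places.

Enumerate the 4 (influenza, bacterial infection) configurations and weight by the priors:
  P(fever) = 0.03×0.864×0.703 + 0.51×0.864×0.297 + 0.33×0.136×0.703 + 0.63×0.136×0.297
        = 0.018222 + 0.130870 + 0.031551 + 0.025447 = 0.206090
Configurations with bacterial infection contribute 0.156317, so
  P(bacterial infection | fever) = 0.156317 / 0.206090 ≈ 0.7585

Now condition on the additional information:
Numerator (weight on configurations with bacterial infection): 0.63·0.297 = 0.187110
Normalizer over all consistent configurations: 0.33·0.703 + 0.63·0.297 = 0.419100
Posterior = 0.187110 / 0.419100 ≈ 0.4465
Conditioning on influenza lowers the posterior on bacterial infection: the classic explaining-away effect in a common-effect structure.

Pr[bacterial infection | fever] ≈ 0.7585; Pr[bacterial infection | fever, influenza] ≈ 0.4465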